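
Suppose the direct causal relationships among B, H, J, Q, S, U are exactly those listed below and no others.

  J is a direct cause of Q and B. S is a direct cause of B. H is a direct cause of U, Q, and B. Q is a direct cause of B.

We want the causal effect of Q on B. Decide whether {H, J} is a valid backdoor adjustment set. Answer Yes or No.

Yes

Backdoor paths from Q to B (paths whose first edge points into Q):
  P1: Q <- J -> B
  P2: Q <- H -> B
Condition 1 (no descendant of Q in the set): holds — descendants of Q are {B}; none are in {H, J}.
Condition 2 (every backdoor path blocked by {H, J}):
  P1: blocked at fork node J ∈ conditioning set.
  P2: blocked at fork node H ∈ conditioning set.
{H, J} satisfies the backdoor criterion.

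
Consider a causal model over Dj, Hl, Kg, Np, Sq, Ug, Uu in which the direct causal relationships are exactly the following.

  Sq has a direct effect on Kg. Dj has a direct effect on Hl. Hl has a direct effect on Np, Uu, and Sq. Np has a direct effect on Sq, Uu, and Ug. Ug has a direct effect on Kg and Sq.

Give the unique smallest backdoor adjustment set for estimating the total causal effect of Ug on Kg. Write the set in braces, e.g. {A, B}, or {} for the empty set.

{Np}

Variables eligible for adjustment (non-descendants of Ug, excluding Ug and Kg): {Dj, Hl, Np, Uu}.
Backdoor paths from Ug to Kg:
  P1: Ug <- Np <- Hl -> Sq -> Kg
  P2: Ug <- Np -> Sq -> Kg
  P3: Ug <- Np -> Uu <- Hl -> Sq -> Kg
The empty set is not sufficient: P1 (Ug <- Np <- Hl -> Sq -> Kg) has no collider blocking it and no conditioned non-collider, so it is open.
Try {Np}:
  P1: blocked at chain node Np ∈ conditioning set.
  P2: blocked at fork node Np ∈ conditioning set.
  P3: blocked at fork node Np ∈ conditioning set.
{Np} contains no descendant of Ug and blocks every backdoor path.
No other singleton works — e.g. {Dj} leaves P1 open — so {Np} is the unique smallest valid adjustment set.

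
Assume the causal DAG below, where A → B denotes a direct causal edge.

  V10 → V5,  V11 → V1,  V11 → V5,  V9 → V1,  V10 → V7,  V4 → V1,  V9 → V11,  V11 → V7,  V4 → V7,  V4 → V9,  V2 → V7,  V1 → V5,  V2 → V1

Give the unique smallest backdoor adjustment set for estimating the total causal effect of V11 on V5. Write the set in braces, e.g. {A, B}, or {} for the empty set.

Variables eligible for adjustment (non-descendants of V11, excluding V11 and V5): {V10, V2, V4, V9}.
Backdoor paths from V11 to V5:
  P1: V11 <- V9 <- V4 -> V1 <- V2 -> V7 <- V10 -> V5
  P2: V11 <- V9 <- V4 -> V1 -> V5
  P3: V11 <- V9 <- V4 -> V7 <- V2 -> V1 -> V5
  P4: V11 <- V9 <- V4 -> V7 <- V10 -> V5
  P5: V11 <- V9 -> V1 <- V4 -> V7 <- V10 -> V5
  P6: V11 <- V9 -> V1 <- V2 -> V7 <- V10 -> V5
  P7: V11 <- V9 -> V1 -> V5
The empty set is not sufficient: P2 (V11 <- V9 <- V4 -> V1 -> V5) has no collider blocking it and no conditioned non-collider, so it is open.
Try {V9}:
  P1: blocked at chain node V9 ∈ conditioning set.
  P2: blocked at chain node V9 ∈ conditioning set.
  P3: blocked at chain node V9 ∈ conditioning set.
  P4: blocked at chain node V9 ∈ conditioning set.
  P5: blocked at fork node V9 ∈ conditioning set.
  P6: blocked at fork node V9 ∈ conditioning set.
  P7: blocked at fork node V9 ∈ conditioning set.
{V9} contains no descendant of V11 and blocks every backdoor path.
No other singleton works — e.g. {V4} leaves P7 open — so {V9} is the unique smallest valid adjustment set.

{V9}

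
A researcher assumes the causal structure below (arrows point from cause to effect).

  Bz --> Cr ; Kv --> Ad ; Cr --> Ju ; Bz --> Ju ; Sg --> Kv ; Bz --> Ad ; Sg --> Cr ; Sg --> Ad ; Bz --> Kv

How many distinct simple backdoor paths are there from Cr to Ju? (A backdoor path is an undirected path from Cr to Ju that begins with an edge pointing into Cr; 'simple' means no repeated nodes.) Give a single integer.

A backdoor path from Cr to Ju is any simple undirected path whose first edge points into Cr (i.e. leaves Cr via a parent).
Parents of Cr: {Bz, Sg}.
Enumerating:
  P1: Cr <- Bz -> Ju
  P2: Cr <- Sg -> Kv <- Bz -> Ju
  P3: Cr <- Sg -> Kv -> Ad <- Bz -> Ju
  P4: Cr <- Sg -> Ad <- Bz -> Ju
  P5: Cr <- Sg -> Ad <- Kv <- Bz -> Ju
That exhausts the simple backdoor paths. Count: 5.

5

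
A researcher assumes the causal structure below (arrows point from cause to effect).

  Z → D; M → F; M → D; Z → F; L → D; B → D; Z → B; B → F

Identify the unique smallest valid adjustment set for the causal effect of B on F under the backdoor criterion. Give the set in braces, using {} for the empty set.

Variables eligible for adjustment (non-descendants of B, excluding B and F): {L, M, Z}.
Backdoor paths from B to F:
  P1: B <- Z -> D <- M -> F
  P2: B <- Z -> F
The empty set is not sufficient: P2 (B <- Z -> F) has no collider blocking it and no conditioned non-collider, so it is open.
Try {Z}:
  P1: blocked at fork node Z ∈ conditioning set.
  P2: blocked at fork node Z ∈ conditioning set.
{Z} contains no descendant of B and blocks every backdoor path.
No other singleton works — e.g. {M} leaves P2 open — so {Z} is the unique smallest valid adjustment set.

{Z}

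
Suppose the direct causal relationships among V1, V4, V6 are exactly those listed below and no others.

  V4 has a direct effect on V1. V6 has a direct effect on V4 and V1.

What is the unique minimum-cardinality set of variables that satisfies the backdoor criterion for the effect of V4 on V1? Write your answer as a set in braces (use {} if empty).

Variables eligible for adjustment (non-descendants of V4, excluding V4 and V1): {V6}.
Backdoor paths from V4 to V1:
  P1: V4 <- V6 -> V1
The empty set is not sufficient: P1 (V4 <- V6 -> V1) has no collider blocking it and no conditioned non-collider, so it is open.
Try {V6}:
  P1: blocked at fork node V6 ∈ conditioning set.
{V6} contains no descendant of V4 and blocks every backdoor path.
{V6} is the unique smallest valid adjustment set.

{V6}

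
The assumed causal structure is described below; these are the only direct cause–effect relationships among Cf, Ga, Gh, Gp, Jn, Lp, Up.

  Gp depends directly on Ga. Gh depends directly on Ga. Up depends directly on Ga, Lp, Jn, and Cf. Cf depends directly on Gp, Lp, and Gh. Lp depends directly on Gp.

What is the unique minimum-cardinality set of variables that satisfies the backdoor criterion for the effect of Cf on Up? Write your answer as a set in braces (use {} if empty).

Variables eligible for adjustment (non-descendants of Cf, excluding Cf and Up): {Ga, Gh, Gp, Jn, Lp}.
Backdoor paths from Cf to Up:
  P1: Cf <- Gp <- Ga -> Up
  P2: Cf <- Gp -> Lp -> Up
  P3: Cf <- Gh <- Ga -> Gp -> Lp -> Up
  P4: Cf <- Gh <- Ga -> Up
  P5: Cf <- Lp <- Gp <- Ga -> Up
  P6: Cf <- Lp -> Up
The empty set is not sufficient: P1 (Cf <- Gp <- Ga -> Up) has no collider blocking it and no conditioned non-collider, so it is open.
Try {Ga, Lp}:
  P1: blocked at fork node Ga ∈ conditioning set.
  P2: blocked at chain node Lp ∈ conditioning set.
  P3: blocked at fork node Ga ∈ conditioning set.
  P4: blocked at fork node Ga ∈ conditioning set.
  P5: blocked at chain node Lp ∈ conditioning set.
  P6: blocked at fork node Lp ∈ conditioning set.
{Ga, Lp} contains no descendant of Cf and blocks every backdoor path.
Every element of {Ga, Lp} is needed (dropping Ga leaves P1 open; dropping Lp leaves P2 open), so no proper subset is valid.
Among all size-2 subsets of the eligible variables, only {Ga, Lp} blocks every backdoor path, so it is the unique smallest valid adjustment set.

{Ga, Lp}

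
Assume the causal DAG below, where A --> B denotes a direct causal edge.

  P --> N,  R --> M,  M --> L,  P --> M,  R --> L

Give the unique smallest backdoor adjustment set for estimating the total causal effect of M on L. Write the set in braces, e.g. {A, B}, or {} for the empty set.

{R}

Variables eligible for adjustment (non-descendants of M, excluding M and L): {N, P, R}.
Backdoor paths from M to L:
  P1: M <- R -> L
The empty set is not sufficient: P1 (M <- R -> L) has no collider blocking it and no conditioned non-collider, so it is open.
Try {R}:
  P1: blocked at fork node R ∈ conditioning set.
{R} contains no descendant of M and blocks every backdoor path.
No other singleton works — e.g. {P} leaves P1 open — so {R} is the unique smallest valid adjustment set.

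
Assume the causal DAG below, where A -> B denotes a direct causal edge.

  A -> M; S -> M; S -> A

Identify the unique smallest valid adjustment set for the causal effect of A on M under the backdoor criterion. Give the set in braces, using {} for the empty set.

{S}

Variables eligible for adjustment (non-descendants of A, excluding A and M): {S}.
Backdoor paths from A to M:
  P1: A <- S -> M
The empty set is not sufficient: P1 (A <- S -> M) has no collider blocking it and no conditioned non-collider, so it is open.
Try {S}:
  P1: blocked at fork node S ∈ conditioning set.
{S} contains no descendant of A and blocks every backdoor path.
{S} is the unique smallest valid adjustment set.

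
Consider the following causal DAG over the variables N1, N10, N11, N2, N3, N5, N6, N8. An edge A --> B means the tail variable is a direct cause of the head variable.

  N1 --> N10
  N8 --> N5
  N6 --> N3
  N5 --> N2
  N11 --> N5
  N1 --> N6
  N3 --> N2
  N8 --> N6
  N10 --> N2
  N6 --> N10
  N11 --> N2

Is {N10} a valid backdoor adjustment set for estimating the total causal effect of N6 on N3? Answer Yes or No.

Backdoor paths from N6 to N3 (paths whose first edge points into N6):
  P1: N6 <- N1 -> N10 -> N2 <- N3
  P2: N6 <- N8 -> N5 <- N11 -> N2 <- N3
  P3: N6 <- N8 -> N5 -> N2 <- N3
Condition 1 (no descendant of N6 in the set): FAILS — N10 is a descendant of N6.
Condition 2 (every backdoor path blocked by {N10}):
  P1: blocked at chain node N10 ∈ conditioning set.
  P2: blocked at collider N5 (neither it nor any descendant is in the conditioning set).
  P3: blocked at collider N2 (neither it nor any descendant is in the conditioning set).
{N10} does not satisfy the backdoor criterion.

No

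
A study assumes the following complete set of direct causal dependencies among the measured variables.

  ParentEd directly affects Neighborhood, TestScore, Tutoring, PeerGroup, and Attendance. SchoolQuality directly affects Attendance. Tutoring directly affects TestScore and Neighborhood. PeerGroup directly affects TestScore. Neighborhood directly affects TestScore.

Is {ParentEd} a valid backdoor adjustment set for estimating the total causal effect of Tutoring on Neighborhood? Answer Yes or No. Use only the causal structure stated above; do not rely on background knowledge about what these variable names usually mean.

Backdoor paths from Tutoring to Neighborhood (paths whose first edge points into Tutoring):
  P1: Tutoring <- ParentEd -> PeerGroup -> TestScore <- Neighborhood
  P2: Tutoring <- ParentEd -> Neighborhood
  P3: Tutoring <- ParentEd -> TestScore <- Neighborhood
Condition 1 (no descendant of Tutoring in the set): holds — descendants of Tutoring are {Neighborhood, TestScore}; none are in {ParentEd}.
Condition 2 (every backdoor path blocked by {ParentEd}):
  P1: blocked at fork node ParentEd ∈ conditioning set.
  P2: blocked at fork node ParentEd ∈ conditioning set.
  P3: blocked at fork node ParentEd ∈ conditioning set.
{ParentEd} satisfies the backdoor criterion.

Yes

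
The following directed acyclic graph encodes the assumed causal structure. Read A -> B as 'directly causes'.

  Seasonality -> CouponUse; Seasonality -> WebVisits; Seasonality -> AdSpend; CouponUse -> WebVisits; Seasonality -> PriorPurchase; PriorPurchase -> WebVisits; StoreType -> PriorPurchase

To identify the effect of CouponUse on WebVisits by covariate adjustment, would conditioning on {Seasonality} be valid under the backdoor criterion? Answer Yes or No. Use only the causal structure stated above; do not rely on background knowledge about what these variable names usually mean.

Backdoor paths from CouponUse to WebVisits (paths whose first edge points into CouponUse):
  P1: CouponUse <- Seasonality -> PriorPurchase -> WebVisits
  P2: CouponUse <- Seasonality -> WebVisits
Condition 1 (no descendant of CouponUse in the set): holds — descendants of CouponUse are {WebVisits}; none are in {Seasonality}.
Condition 2 (every backdoor path blocked by {Seasonality}):
  P1: blocked at fork node Seasonality ∈ conditioning set.
  P2: blocked at fork node Seasonality ∈ conditioning set.
{Seasonality} satisfies the backdoor criterion.

Yes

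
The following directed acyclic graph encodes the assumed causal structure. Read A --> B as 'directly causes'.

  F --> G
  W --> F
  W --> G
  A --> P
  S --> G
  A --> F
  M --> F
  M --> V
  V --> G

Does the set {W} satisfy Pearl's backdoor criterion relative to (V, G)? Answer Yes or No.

Backdoor paths from V to G (paths whose first edge points into V):
  P1: V <- M -> F <- W -> G
  P2: V <- M -> F -> G
Condition 1 (no descendant of V in the set): holds — descendants of V are {G}; none are in {W}.
Condition 2 (every backdoor path blocked by {W}):
  P1: blocked at collider F (neither it nor any descendant is in the conditioning set).
  P2: open — no interior node is in the conditioning set.
{W} does not satisfy the backdoor criterion.

No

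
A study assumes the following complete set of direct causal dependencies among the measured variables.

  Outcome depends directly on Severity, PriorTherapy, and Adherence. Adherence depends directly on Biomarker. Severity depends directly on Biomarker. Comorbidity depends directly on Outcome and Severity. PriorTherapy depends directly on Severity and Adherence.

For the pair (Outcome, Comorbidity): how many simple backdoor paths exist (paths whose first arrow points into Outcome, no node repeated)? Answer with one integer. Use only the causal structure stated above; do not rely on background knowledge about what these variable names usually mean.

5

A backdoor path from Outcome to Comorbidity is any simple undirected path whose first edge points into Outcome (i.e. leaves Outcome via a parent).
Parents of Outcome: {Adherence, PriorTherapy, Severity}.
Enumerating:
  P1: Outcome <- Severity -> Comorbidity
  P2: Outcome <- Adherence <- Biomarker -> Severity -> Comorbidity
  P3: Outcome <- Adherence -> PriorTherapy <- Severity -> Comorbidity
  P4: Outcome <- PriorTherapy <- Severity -> Comorbidity
  P5: Outcome <- PriorTherapy <- Adherence <- Biomarker -> Severity -> Comorbidity
That exhausts the simple backdoor paths. Count: 5.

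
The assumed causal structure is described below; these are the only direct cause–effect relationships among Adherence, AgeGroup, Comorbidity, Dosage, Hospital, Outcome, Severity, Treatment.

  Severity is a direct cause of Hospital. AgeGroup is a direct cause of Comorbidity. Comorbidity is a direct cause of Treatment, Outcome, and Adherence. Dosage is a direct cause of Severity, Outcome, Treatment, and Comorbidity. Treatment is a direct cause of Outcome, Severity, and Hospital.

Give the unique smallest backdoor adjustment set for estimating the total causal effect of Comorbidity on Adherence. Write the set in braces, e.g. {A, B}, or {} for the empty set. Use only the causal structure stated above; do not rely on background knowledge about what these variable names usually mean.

Variables eligible for adjustment (non-descendants of Comorbidity, excluding Comorbidity and Adherence): {AgeGroup, Dosage}.
Backdoor paths from Comorbidity to Adherence:
  (none)
With no backdoor paths the empty set already satisfies the criterion, and it is trivially minimal.

{}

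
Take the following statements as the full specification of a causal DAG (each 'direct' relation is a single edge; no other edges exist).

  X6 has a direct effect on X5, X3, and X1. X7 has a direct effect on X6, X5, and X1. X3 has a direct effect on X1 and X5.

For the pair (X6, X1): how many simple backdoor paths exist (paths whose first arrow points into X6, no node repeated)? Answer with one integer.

2

A backdoor path from X6 to X1 is any simple undirected path whose first edge points into X6 (i.e. leaves X6 via a parent).
Parents of X6: {X7}.
Enumerating:
  P1: X6 <- X7 -> X1
  P2: X6 <- X7 -> X5 <- X3 -> X1
That exhausts the simple backdoor paths. Count: 2.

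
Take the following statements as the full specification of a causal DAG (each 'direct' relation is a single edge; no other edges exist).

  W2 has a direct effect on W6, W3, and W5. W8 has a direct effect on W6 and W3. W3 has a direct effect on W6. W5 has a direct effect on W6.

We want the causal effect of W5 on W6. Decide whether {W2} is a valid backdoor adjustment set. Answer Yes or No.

Backdoor paths from W5 to W6 (paths whose first edge points into W5):
  P1: W5 <- W2 -> W3 <- W8 -> W6
  P2: W5 <- W2 -> W3 -> W6
  P3: W5 <- W2 -> W6
Condition 1 (no descendant of W5 in the set): holds — descendants of W5 are {W6}; none are in {W2}.
Condition 2 (every backdoor path blocked by {W2}):
  P1: blocked at fork node W2 ∈ conditioning set.
  P2: blocked at fork node W2 ∈ conditioning set.
  P3: blocked at fork node W2 ∈ conditioning set.
{W2} satisfies the backdoor criterion.

Yes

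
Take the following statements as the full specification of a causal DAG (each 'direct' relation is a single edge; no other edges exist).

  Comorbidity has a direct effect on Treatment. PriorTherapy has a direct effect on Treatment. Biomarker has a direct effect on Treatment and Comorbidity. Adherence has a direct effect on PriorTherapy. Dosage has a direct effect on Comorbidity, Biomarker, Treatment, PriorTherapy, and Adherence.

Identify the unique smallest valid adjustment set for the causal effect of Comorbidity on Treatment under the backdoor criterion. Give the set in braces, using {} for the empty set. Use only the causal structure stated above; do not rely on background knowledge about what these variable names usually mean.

Variables eligible for adjustment (non-descendants of Comorbidity, excluding Comorbidity and Treatment): {Adherence, Biomarker, Dosage, PriorTherapy}.
Backdoor paths from Comorbidity to Treatment:
  P1: Comorbidity <- Dosage -> Biomarker -> Treatment
  P2: Comorbidity <- Dosage -> Adherence -> PriorTherapy -> Treatment
  P3: Comorbidity <- Dosage -> PriorTherapy -> Treatment
  P4: Comorbidity <- Dosage -> Treatment
  P5: Comorbidity <- Biomarker <- Dosage -> Adherence -> PriorTherapy -> Treatment
  P6: Comorbidity <- Biomarker <- Dosage -> PriorTherapy -> Treatment
  P7: Comorbidity <- Biomarker <- Dosage -> Treatment
  P8: Comorbidity <- Biomarker -> Treatment
The empty set is not sufficient: P1 (Comorbidity <- Dosage -> Biomarker -> Treatment) has no collider blocking it and no conditioned non-collider, so it is open.
Try {Biomarker, Dosage}:
  P1: blocked at fork node Dosage ∈ conditioning set.
  P2: blocked at fork node Dosage ∈ conditioning set.
  P3: blocked at fork node Dosage ∈ conditioning set.
  P4: blocked at fork node Dosage ∈ conditioning set.
  P5: blocked at chain node Biomarker ∈ conditioning set.
  P6: blocked at chain node Biomarker ∈ conditioning set.
  P7: blocked at chain node Biomarker ∈ conditioning set.
  P8: blocked at fork node Biomarker ∈ conditioning set.
{Biomarker, Dosage} contains no descendant of Comorbidity and blocks every backdoor path.
Every element of {Biomarker, Dosage} is needed (dropping Biomarker leaves P8 open; dropping Dosage leaves P2 open), so no proper subset is valid.
Among all size-2 subsets of the eligible variables, only {Biomarker, Dosage} blocks every backdoor path, so it is the unique smallest valid adjustment set.

{Biomarker, Dosage}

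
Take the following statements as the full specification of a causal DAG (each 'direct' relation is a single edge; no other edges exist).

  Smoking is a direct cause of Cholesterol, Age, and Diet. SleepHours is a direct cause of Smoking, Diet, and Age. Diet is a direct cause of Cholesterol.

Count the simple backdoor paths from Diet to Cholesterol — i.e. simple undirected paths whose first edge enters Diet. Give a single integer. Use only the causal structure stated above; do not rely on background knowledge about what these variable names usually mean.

3

A backdoor path from Diet to Cholesterol is any simple undirected path whose first edge points into Diet (i.e. leaves Diet via a parent).
Parents of Diet: {SleepHours, Smoking}.
Enumerating:
  P1: Diet <- SleepHours -> Smoking -> Cholesterol
  P2: Diet <- SleepHours -> Age <- Smoking -> Cholesterol
  P3: Diet <- Smoking -> Cholesterol
That exhausts the simple backdoor paths. Count: 3.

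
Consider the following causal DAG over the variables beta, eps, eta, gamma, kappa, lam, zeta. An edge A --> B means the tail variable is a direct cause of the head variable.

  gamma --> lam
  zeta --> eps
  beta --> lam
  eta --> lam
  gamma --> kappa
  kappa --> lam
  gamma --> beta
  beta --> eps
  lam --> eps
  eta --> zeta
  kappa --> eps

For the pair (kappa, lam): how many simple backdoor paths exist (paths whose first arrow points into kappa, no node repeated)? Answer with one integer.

4

A backdoor path from kappa to lam is any simple undirected path whose first edge points into kappa (i.e. leaves kappa via a parent).
Parents of kappa: {gamma}.
Enumerating:
  P1: kappa <- gamma -> beta -> lam
  P2: kappa <- gamma -> beta -> eps <- zeta <- eta -> lam
  P3: kappa <- gamma -> beta -> eps <- lam
  P4: kappa <- gamma -> lam
That exhausts the simple backdoor paths. Count: 4.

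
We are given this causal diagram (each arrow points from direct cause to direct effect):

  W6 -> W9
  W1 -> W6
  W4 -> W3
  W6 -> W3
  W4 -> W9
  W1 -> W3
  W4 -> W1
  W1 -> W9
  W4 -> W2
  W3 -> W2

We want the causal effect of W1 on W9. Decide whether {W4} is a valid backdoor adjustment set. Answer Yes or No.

Backdoor paths from W1 to W9 (paths whose first edge points into W1):
  P1: W1 <- W4 -> W3 <- W6 -> W9
  P2: W1 <- W4 -> W2 <- W3 <- W6 -> W9
  P3: W1 <- W4 -> W9
Condition 1 (no descendant of W1 in the set): holds — descendants of W1 are {W2, W3, W6, W9}; none are in {W4}.
Condition 2 (every backdoor path blocked by {W4}):
  P1: blocked at fork node W4 ∈ conditioning set.
  P2: blocked at fork node W4 ∈ conditioning set.
  P3: blocked at fork node W4 ∈ conditioning set.
{W4} satisfies the backdoor criterion.

Yes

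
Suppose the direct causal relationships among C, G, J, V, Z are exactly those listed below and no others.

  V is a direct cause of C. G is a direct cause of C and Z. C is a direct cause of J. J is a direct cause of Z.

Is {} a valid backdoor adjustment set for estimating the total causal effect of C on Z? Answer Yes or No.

No

Backdoor paths from C to Z (paths whose first edge points into C):
  P1: C <- G -> Z
Condition 1 (no descendant of C in the set): holds — descendants of C are {J, Z}; none are in {}.
Condition 2 (every backdoor path blocked by {}):
  P1: open — no interior node is in the conditioning set.
{} does not satisfy the backdoor criterion.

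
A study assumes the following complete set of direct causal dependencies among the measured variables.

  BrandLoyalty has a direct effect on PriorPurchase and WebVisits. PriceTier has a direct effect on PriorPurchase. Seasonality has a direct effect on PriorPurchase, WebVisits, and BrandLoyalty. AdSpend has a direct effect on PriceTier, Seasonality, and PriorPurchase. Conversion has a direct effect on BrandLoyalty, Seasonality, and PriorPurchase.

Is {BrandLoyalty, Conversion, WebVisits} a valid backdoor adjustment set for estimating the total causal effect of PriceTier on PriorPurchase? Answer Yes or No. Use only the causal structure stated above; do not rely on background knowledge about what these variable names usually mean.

Backdoor paths from PriceTier to PriorPurchase (paths whose first edge points into PriceTier):
  P1: PriceTier <- AdSpend -> Seasonality <- Conversion -> BrandLoyalty -> PriorPurchase
  P2: PriceTier <- AdSpend -> Seasonality <- Conversion -> PriorPurchase
  P3: PriceTier <- AdSpend -> Seasonality -> BrandLoyalty <- Conversion -> PriorPurchase
  P4: PriceTier <- AdSpend -> Seasonality -> BrandLoyalty -> PriorPurchase
  P5: PriceTier <- AdSpend -> Seasonality -> PriorPurchase
  P6: PriceTier <- AdSpend -> Seasonality -> WebVisits <- BrandLoyalty <- Conversion -> PriorPurchase
  P7: PriceTier <- AdSpend -> Seasonality -> WebVisits <- BrandLoyalty -> PriorPurchase
  P8: PriceTier <- AdSpend -> PriorPurchase
Condition 1 (no descendant of PriceTier in the set): holds — descendants of PriceTier are {PriorPurchase}; none are in {BrandLoyalty, Conversion, WebVisits}.
Condition 2 (every backdoor path blocked by {BrandLoyalty, Conversion, WebVisits}):
  P1: blocked at fork node Conversion ∈ conditioning set.
  P2: blocked at fork node Conversion ∈ conditioning set.
  P3: blocked at fork node Conversion ∈ conditioning set.
  P4: blocked at chain node BrandLoyalty ∈ conditioning set.
  P5: open — no interior node is in the conditioning set.
  P6: blocked at chain node BrandLoyalty ∈ conditioning set.
  P7: blocked at fork node BrandLoyalty ∈ conditioning set.
  P8: open — no interior node is in the conditioning set.
{BrandLoyalty, Conversion, WebVisits} does not satisfy the backdoor criterion.

No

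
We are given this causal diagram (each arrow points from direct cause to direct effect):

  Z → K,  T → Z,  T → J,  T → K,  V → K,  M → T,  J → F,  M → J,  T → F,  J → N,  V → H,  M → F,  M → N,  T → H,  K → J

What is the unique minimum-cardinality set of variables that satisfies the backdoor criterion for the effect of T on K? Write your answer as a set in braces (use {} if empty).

Variables eligible for adjustment (non-descendants of T, excluding T and K): {M, V}.
Backdoor paths from T to K:
  P1: T <- M -> J <- K
  P2: T <- M -> F <- J <- K
  P3: T <- M -> N <- J <- K
Each backdoor path contains an unconditioned collider, so every path is already blocked with the empty conditioning set:
  P1: blocked at collider J (neither it nor any descendant is in the conditioning set).
  P2: blocked at collider F (neither it nor any descendant is in the conditioning set).
  P3: blocked at collider N (neither it nor any descendant is in the conditioning set).
The empty set is therefore the unique smallest valid set.

{}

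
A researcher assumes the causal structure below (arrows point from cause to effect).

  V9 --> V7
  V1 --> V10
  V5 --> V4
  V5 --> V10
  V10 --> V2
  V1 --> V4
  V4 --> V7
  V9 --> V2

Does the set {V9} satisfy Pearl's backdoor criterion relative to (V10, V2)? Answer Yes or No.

Yes

Backdoor paths from V10 to V2 (paths whose first edge points into V10):
  P1: V10 <- V1 -> V4 -> V7 <- V9 -> V2
  P2: V10 <- V5 -> V4 -> V7 <- V9 -> V2
Condition 1 (no descendant of V10 in the set): holds — descendants of V10 are {V2}; none are in {V9}.
Condition 2 (every backdoor path blocked by {V9}):
  P1: blocked at collider V7 (neither it nor any descendant is in the conditioning set).
  P2: blocked at collider V7 (neither it nor any descendant is in the conditioning set).
{V9} satisfies the backdoor criterion.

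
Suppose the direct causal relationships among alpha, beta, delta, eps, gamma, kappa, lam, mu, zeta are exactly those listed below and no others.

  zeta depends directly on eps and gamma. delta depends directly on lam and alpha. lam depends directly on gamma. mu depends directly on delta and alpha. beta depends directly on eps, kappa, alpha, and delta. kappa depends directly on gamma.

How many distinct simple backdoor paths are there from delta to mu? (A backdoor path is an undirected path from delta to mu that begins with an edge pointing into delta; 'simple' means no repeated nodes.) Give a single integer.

A backdoor path from delta to mu is any simple undirected path whose first edge points into delta (i.e. leaves delta via a parent).
Parents of delta: {alpha, lam}.
Enumerating:
  P1: delta <- lam <- gamma -> kappa -> beta <- alpha -> mu
  P2: delta <- lam <- gamma -> zeta <- eps -> beta <- alpha -> mu
  P3: delta <- alpha -> mu
That exhausts the simple backdoor paths. Count: 3.

3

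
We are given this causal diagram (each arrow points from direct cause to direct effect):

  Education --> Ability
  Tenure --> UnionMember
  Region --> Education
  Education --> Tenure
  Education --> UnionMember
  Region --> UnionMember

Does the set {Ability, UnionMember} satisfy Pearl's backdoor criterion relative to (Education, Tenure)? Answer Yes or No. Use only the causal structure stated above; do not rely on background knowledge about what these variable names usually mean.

Backdoor paths from Education to Tenure (paths whose first edge points into Education):
  P1: Education <- Region -> UnionMember <- Tenure
Condition 1 (no descendant of Education in the set): FAILS — Ability and UnionMember are descendants of Education.
Condition 2 (every backdoor path blocked by {Ability, UnionMember}):
  P1: open — collider(s) UnionMember are conditioned on (or have a conditioned descendant) and no non-collider on the path is in the set.
{Ability, UnionMember} does not satisfy the backdoor criterion.

No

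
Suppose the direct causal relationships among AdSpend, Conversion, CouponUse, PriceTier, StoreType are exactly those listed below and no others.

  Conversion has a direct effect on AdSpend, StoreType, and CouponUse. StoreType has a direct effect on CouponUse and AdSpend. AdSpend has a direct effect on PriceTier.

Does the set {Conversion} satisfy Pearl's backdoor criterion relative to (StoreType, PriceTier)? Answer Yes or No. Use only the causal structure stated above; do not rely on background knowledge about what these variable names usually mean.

Backdoor paths from StoreType to PriceTier (paths whose first edge points into StoreType):
  P1: StoreType <- Conversion -> AdSpend -> PriceTier
Condition 1 (no descendant of StoreType in the set): holds — descendants of StoreType are {AdSpend, CouponUse, PriceTier}; none are in {Conversion}.
Condition 2 (every backdoor path blocked by {Conversion}):
  P1: blocked at fork node Conversion ∈ conditioning set.
{Conversion} satisfies the backdoor criterion.

Yes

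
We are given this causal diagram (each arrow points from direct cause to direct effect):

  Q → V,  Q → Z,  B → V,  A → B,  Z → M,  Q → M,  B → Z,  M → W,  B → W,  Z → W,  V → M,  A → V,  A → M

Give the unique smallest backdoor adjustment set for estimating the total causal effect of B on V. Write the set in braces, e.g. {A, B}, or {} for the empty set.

{A}

Variables eligible for adjustment (non-descendants of B, excluding B and V): {A, Q}.
Backdoor paths from B to V:
  P1: B <- A -> V
  P2: B <- A -> M <- Q -> V
  P3: B <- A -> M <- Z <- Q -> V
  P4: B <- A -> M <- V
  P5: B <- A -> M -> W <- Z <- Q -> V
The empty set is not sufficient: P1 (B <- A -> V) has no collider blocking it and no conditioned non-collider, so it is open.
Try {A}:
  P1: blocked at fork node A ∈ conditioning set.
  P2: blocked at fork node A ∈ conditioning set.
  P3: blocked at fork node A ∈ conditioning set.
  P4: blocked at fork node A ∈ conditioning set.
  P5: blocked at fork node A ∈ conditioning set.
{A} contains no descendant of B and blocks every backdoor path.
No other singleton works — e.g. {Q} leaves P1 open — so {A} is the unique smallest valid adjustment set.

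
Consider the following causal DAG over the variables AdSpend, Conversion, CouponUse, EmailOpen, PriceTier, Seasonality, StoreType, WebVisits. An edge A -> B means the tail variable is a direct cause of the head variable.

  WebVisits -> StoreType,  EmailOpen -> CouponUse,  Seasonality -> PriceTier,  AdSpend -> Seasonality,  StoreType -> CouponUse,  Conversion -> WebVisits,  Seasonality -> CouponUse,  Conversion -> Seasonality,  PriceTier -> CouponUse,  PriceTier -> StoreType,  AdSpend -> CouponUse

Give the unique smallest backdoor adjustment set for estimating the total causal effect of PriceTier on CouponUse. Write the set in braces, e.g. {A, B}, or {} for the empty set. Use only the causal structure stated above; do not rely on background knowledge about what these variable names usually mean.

Variables eligible for adjustment (non-descendants of PriceTier, excluding PriceTier and CouponUse): {AdSpend, Conversion, EmailOpen, Seasonality, WebVisits}.
Backdoor paths from PriceTier to CouponUse:
  P1: PriceTier <- Seasonality <- Conversion -> WebVisits -> StoreType -> CouponUse
  P2: PriceTier <- Seasonality <- AdSpend -> CouponUse
  P3: PriceTier <- Seasonality -> CouponUse
The empty set is not sufficient: P1 (PriceTier <- Seasonality <- Conversion -> WebVisits -> StoreType -> CouponUse) has no collider blocking it and no conditioned non-collider, so it is open.
Try {Seasonality}:
  P1: blocked at chain node Seasonality ∈ conditioning set.
  P2: blocked at chain node Seasonality ∈ conditioning set.
  P3: blocked at fork node Seasonality ∈ conditioning set.
{Seasonality} contains no descendant of PriceTier and blocks every backdoor path.
No other singleton works — e.g. {Conversion} leaves P2 open — so {Seasonality} is the unique smallest valid adjustment set.

{Seasonality}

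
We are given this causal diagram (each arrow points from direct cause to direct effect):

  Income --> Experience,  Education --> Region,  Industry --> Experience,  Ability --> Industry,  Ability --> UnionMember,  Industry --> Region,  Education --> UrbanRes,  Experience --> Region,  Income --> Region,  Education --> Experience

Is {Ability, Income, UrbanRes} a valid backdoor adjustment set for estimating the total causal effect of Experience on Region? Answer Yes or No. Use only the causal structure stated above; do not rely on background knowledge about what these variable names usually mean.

Backdoor paths from Experience to Region (paths whose first edge points into Experience):
  P1: Experience <- Income -> Region
  P2: Experience <- Education -> Region
  P3: Experience <- Industry -> Region
Condition 1 (no descendant of Experience in the set): holds — descendants of Experience are {Region}; none are in {Ability, Income, UrbanRes}.
Condition 2 (every backdoor path blocked by {Ability, Income, UrbanRes}):
  P1: blocked at fork node Income ∈ conditioning set.
  P2: open — no interior node is in the conditioning set.
  P3: open — no interior node is in the conditioning set.
{Ability, Income, UrbanRes} does not satisfy the backdoor criterion.

No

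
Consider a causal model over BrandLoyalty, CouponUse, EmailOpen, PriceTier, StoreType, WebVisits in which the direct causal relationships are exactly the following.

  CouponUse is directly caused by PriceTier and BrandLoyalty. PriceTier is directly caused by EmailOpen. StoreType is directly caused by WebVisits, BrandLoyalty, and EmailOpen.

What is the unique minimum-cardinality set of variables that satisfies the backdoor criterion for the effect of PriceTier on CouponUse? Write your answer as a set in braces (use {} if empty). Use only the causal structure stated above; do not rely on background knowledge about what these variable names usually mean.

{}

Variables eligible for adjustment (non-descendants of PriceTier, excluding PriceTier and CouponUse): {BrandLoyalty, EmailOpen, StoreType, WebVisits}.
Backdoor paths from PriceTier to CouponUse:
  P1: PriceTier <- EmailOpen -> StoreType <- BrandLoyalty -> CouponUse
Each backdoor path contains an unconditioned collider, so every path is already blocked with the empty conditioning set:
  P1: blocked at collider StoreType (neither it nor any descendant is in the conditioning set).
The empty set is therefore the unique smallest valid set.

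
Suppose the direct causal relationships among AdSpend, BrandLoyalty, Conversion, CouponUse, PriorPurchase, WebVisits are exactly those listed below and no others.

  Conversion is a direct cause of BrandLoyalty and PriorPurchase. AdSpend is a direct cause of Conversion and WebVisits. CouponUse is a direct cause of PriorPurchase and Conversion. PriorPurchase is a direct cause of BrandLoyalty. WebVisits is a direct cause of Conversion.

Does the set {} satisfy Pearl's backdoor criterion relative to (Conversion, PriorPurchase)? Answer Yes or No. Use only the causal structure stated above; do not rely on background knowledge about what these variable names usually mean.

No

Backdoor paths from Conversion to PriorPurchase (paths whose first edge points into Conversion):
  P1: Conversion <- CouponUse -> PriorPurchase
Condition 1 (no descendant of Conversion in the set): holds — descendants of Conversion are {BrandLoyalty, PriorPurchase}; none are in {}.
Condition 2 (every backdoor path blocked by {}):
  P1: open — no interior node is in the conditioning set.
{} does not satisfy the backdoor criterion.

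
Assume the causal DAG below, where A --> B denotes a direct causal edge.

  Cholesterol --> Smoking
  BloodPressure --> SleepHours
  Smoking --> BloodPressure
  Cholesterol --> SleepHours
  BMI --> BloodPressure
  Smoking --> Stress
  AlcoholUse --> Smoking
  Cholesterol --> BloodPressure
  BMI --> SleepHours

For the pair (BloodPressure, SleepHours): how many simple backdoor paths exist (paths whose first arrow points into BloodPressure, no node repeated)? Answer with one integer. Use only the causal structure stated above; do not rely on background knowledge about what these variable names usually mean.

3

A backdoor path from BloodPressure to SleepHours is any simple undirected path whose first edge points into BloodPressure (i.e. leaves BloodPressure via a parent).
Parents of BloodPressure: {BMI, Cholesterol, Smoking}.
Enumerating:
  P1: BloodPressure <- Cholesterol -> SleepHours
  P2: BloodPressure <- BMI -> SleepHours
  P3: BloodPressure <- Smoking <- Cholesterol -> SleepHours
That exhausts the simple backdoor paths. Count: 3.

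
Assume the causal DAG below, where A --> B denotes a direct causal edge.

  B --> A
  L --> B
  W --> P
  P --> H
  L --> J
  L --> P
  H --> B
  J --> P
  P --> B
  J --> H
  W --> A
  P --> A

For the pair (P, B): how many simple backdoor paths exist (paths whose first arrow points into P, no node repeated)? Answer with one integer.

A backdoor path from P to B is any simple undirected path whose first edge points into P (i.e. leaves P via a parent).
Parents of P: {J, L, W}.
Enumerating:
  P1: P <- L -> J -> H -> B
  P2: P <- L -> B
  P3: P <- J <- L -> B
  P4: P <- J -> H -> B
  P5: P <- W -> A <- B
That exhausts the simple backdoor paths. Count: 5.

5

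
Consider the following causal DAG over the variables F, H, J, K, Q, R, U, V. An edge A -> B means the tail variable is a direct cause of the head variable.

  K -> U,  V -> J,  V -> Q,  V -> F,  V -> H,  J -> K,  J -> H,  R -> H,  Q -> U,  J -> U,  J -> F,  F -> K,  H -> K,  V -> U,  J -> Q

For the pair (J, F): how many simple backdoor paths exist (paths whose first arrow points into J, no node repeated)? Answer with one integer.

A backdoor path from J to F is any simple undirected path whose first edge points into J (i.e. leaves J via a parent).
Parents of J: {V}.
Enumerating:
  P1: J <- V -> F
  P2: J <- V -> Q -> U <- K <- F
  P3: J <- V -> H -> K <- F
  P4: J <- V -> U <- K <- F
That exhausts the simple backdoor paths. Count: 4.

4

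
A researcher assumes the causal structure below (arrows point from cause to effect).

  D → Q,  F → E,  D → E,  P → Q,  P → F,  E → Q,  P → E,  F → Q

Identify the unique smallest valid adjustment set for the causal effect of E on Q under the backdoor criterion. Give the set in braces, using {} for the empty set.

Variables eligible for adjustment (non-descendants of E, excluding E and Q): {D, F, P}.
Backdoor paths from E to Q:
  P1: E <- P -> F -> Q
  P2: E <- P -> Q
  P3: E <- F <- P -> Q
  P4: E <- F -> Q
  P5: E <- D -> Q
The empty set is not sufficient: P1 (E <- P -> F -> Q) has no collider blocking it and no conditioned non-collider, so it is open.
Try {D, F, P}:
  P1: blocked at fork node P ∈ conditioning set.
  P2: blocked at fork node P ∈ conditioning set.
  P3: blocked at chain node F ∈ conditioning set.
  P4: blocked at fork node F ∈ conditioning set.
  P5: blocked at fork node D ∈ conditioning set.
{D, F, P} contains no descendant of E and blocks every backdoor path.
Every element of {D, F, P} is needed (dropping D leaves P5 open; dropping F leaves P4 open; dropping P leaves P2 open), so no proper subset is valid.
Among all size-3 subsets of the eligible variables, only {D, F, P} blocks every backdoor path, so it is the unique smallest valid adjustment set.

{D, F, P}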